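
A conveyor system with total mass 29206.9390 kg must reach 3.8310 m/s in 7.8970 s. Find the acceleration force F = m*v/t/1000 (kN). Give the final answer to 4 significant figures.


F = 29206.9390 * 3.8310 / 7.8970 / 1000
F = 14.17 kN


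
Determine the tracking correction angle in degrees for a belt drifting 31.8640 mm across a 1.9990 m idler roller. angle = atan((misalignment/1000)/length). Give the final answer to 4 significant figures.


misalign_m = 31.8640 / 1000 = 0.031864 m
angle = atan(0.031864 / 1.9990)
angle = 0.9132 deg


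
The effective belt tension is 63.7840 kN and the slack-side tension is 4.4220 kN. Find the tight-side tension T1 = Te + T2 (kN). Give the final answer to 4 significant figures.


T1 = Te + T2 = 63.7840 + 4.4220
T1 = 68.21 kN


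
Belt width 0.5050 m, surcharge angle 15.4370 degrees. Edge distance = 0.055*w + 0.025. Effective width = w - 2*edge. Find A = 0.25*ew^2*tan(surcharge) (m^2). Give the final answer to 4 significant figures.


edge = 0.055*0.5050 + 0.025 = 0.052775 m
ew = 0.5050 - 2*0.052775 = 0.39945 m
A = 0.25 * 0.39945^2 * tan(15.4370 deg)
A = 0.01102 m^2


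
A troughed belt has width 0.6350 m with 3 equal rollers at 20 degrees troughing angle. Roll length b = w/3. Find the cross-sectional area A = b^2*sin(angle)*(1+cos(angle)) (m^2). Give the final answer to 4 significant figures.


b = 0.6350/3 = 0.211667 m
A = 0.211667^2 * sin(20 deg) * (1 + cos(20 deg))
A = 0.02972 m^2


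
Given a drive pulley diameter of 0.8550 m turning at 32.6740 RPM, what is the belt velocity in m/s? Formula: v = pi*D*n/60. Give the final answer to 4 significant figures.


v = pi * 0.8550 * 32.6740 / 60
v = 1.463 m/s


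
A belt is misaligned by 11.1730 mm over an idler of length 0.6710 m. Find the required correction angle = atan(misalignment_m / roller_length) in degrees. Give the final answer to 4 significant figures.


misalign_m = 11.1730 / 1000 = 0.011173 m
angle = atan(0.011173 / 0.6710)
angle = 0.9540 deg


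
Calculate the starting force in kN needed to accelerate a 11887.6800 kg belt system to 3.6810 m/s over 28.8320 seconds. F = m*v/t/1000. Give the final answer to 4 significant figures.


F = 11887.6800 * 3.6810 / 28.8320 / 1000
F = 1.518 kN


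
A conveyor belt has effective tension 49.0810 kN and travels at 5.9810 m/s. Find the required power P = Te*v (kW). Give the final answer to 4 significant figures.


P = Te * v = 49.0810 * 5.9810
P = 293.6 kW


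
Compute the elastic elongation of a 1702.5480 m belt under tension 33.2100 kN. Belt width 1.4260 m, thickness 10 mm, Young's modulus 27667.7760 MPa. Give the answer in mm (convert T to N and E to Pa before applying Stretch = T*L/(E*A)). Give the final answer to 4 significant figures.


A = 1.4260 * 0.01 = 0.01426 m^2
Stretch = 33.2100*1000 * 1702.5480 / (27667.7760e6 * 0.01426) * 1000
Stretch = 143.3 mm


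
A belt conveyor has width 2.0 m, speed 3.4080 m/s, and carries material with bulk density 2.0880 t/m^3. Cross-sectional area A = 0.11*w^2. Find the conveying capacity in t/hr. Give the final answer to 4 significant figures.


A = 0.11 * 2.0^2 = 0.44 m^2
C = 0.44 * 3.4080 * 2.0880 * 3600
C = 11270 t/hr


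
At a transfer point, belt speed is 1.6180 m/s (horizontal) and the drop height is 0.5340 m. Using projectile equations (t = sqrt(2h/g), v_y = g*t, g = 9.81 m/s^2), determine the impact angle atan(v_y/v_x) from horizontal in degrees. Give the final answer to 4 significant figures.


t = sqrt(2*0.5340/9.81) = 0.329952 s
v_y = 9.81 * 0.329952 = 3.23683 m/s
angle = atan(3.23683 / 1.6180) = 63.44 deg


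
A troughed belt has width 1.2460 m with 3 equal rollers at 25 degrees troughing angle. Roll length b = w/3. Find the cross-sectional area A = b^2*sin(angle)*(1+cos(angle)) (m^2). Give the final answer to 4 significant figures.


b = 1.2460/3 = 0.415333 m
A = 0.415333^2 * sin(25 deg) * (1 + cos(25 deg))
A = 0.1390 m^2


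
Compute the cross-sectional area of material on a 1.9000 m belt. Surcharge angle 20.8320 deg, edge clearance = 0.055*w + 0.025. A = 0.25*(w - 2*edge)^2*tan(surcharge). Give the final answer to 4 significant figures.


edge = 0.055*1.9000 + 0.025 = 0.1295 m
ew = 1.9000 - 2*0.1295 = 1.641 m
A = 0.25 * 1.641^2 * tan(20.8320 deg)
A = 0.2562 m^2


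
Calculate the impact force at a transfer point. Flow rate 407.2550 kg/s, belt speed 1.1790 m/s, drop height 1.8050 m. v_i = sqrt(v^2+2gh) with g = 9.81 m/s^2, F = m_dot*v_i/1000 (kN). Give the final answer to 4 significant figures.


v_i = sqrt(1.1790^2 + 2*9.81*1.8050) = 6.06664 m/s
F = 407.2550 * 6.06664 / 1000
F = 2.471 kN


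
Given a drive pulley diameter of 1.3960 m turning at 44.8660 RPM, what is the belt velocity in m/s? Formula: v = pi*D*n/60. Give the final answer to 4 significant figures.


v = pi * 1.3960 * 44.8660 / 60
v = 3.279 m/s


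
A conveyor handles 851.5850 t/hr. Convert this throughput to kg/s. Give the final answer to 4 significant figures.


m_dot = 851.5850 * 1000 / 3600
m_dot = 236.6 kg/s


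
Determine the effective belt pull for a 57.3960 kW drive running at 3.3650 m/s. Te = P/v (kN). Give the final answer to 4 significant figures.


Te = P / v = 57.3960 / 3.3650
Te = 17.06 kN


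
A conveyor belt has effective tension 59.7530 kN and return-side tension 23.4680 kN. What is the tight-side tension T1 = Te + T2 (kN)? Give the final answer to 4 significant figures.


T1 = Te + T2 = 59.7530 + 23.4680
T1 = 83.22 kN


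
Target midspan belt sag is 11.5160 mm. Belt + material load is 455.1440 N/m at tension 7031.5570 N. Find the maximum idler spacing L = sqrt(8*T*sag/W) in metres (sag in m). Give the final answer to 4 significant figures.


sag = 11.5160/1000 = 0.011516 m
L = sqrt(8 * 7031.5570 * 0.011516 / 455.1440)
L = 1.193 m


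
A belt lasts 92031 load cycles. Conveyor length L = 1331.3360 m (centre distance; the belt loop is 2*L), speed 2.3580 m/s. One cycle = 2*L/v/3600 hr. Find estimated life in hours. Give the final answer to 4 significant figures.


cycle_time = 2 * 1331.3360 / 2.3580 / 3600 = 0.313669 hr
life = 92031 * 0.313669 = 28870 hours


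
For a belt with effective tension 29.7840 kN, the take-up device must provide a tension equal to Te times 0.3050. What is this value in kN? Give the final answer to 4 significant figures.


T_tu = 29.7840 * 0.3050
T_tu = 9.084 kN


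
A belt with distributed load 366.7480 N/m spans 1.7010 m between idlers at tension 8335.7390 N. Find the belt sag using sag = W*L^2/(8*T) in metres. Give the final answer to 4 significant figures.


sag = 366.7480 * 1.7010^2 / (8 * 8335.7390)
sag = 0.01591 m


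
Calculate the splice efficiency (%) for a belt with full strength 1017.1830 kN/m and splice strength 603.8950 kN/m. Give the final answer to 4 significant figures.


Eff = 603.8950 / 1017.1830 * 100
Eff = 59.37 %


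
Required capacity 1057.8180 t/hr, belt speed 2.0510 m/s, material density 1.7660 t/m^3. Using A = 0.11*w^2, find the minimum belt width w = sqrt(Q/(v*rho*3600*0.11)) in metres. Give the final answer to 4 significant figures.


A_req = 1057.8180 / (2.0510 * 1.7660 * 3600) = 0.0811245 m^2
w = sqrt(0.0811245 / 0.11)
w = 0.8588 m


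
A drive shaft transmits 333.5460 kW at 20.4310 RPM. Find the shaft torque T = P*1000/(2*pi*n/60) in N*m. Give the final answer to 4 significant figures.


omega = 2*pi*20.4310/60 = 2.13953 rad/s
T = 333.5460*1000 / 2.13953
T = 155900 N*m


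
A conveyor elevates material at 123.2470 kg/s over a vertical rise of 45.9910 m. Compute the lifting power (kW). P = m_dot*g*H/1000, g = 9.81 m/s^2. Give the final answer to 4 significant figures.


P = 123.2470 * 9.81 * 45.9910 / 1000
P = 55.61 kW


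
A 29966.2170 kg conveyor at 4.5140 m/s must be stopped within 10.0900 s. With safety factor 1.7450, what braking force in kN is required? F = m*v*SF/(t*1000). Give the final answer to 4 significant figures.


F = 29966.2170 * 4.5140 / 10.0900 * 1.7450 / 1000
F = 23.39 kN


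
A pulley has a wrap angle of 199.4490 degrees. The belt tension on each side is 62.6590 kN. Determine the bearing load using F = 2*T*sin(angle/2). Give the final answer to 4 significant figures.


F = 2 * 62.6590 * sin(199.4490/2 deg)
F = 123.5 kN


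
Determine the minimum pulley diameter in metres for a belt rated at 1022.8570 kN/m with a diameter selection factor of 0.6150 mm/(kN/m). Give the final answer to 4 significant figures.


D = 1022.8570 * 0.6150 / 1000
D = 0.6291 m


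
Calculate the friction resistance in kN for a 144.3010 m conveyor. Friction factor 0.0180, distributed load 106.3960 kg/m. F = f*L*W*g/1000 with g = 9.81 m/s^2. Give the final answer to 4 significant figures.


F = 0.0180 * 144.3010 * 106.3960 * 9.81 / 1000
F = 2.711 kN


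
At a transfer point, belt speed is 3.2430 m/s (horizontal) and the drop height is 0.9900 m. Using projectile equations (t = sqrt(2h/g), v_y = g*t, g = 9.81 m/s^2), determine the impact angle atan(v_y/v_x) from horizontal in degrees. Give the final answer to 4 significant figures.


t = sqrt(2*0.9900/9.81) = 0.44926 s
v_y = 9.81 * 0.44926 = 4.40724 m/s
angle = atan(4.40724 / 3.2430) = 53.65 deg


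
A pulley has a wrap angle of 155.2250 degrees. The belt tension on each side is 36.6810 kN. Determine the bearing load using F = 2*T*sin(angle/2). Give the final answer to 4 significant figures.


F = 2 * 36.6810 * sin(155.2250/2 deg)
F = 71.65 kN


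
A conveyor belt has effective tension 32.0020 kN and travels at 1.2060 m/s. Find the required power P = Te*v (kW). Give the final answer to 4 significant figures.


P = Te * v = 32.0020 * 1.2060
P = 38.59 kW


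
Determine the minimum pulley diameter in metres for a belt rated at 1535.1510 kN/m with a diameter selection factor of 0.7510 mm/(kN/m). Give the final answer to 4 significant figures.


D = 1535.1510 * 0.7510 / 1000
D = 1.153 m


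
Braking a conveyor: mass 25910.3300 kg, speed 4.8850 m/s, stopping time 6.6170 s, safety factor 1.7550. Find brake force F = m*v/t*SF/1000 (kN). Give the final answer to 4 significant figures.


F = 25910.3300 * 4.8850 / 6.6170 * 1.7550 / 1000
F = 33.57 kN


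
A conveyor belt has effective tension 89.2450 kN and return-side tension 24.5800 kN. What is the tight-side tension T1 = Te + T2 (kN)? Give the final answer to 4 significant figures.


T1 = Te + T2 = 89.2450 + 24.5800
T1 = 113.8 kN


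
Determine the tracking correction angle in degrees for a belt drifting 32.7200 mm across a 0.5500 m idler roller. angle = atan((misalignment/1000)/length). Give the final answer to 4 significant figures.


misalign_m = 32.7200 / 1000 = 0.032720 m
angle = atan(0.032720 / 0.5500)
angle = 3.405 deg


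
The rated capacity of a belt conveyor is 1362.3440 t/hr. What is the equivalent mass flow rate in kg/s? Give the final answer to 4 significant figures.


m_dot = 1362.3440 * 1000 / 3600
m_dot = 378.4 kg/s


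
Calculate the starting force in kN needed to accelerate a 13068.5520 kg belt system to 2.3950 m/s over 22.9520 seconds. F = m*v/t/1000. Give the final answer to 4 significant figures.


F = 13068.5520 * 2.3950 / 22.9520 / 1000
F = 1.364 kN


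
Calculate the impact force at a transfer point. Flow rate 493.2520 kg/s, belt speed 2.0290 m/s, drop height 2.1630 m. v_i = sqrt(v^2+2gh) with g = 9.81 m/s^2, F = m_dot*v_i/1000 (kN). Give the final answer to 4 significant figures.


v_i = sqrt(2.0290^2 + 2*9.81*2.1630) = 6.82312 m/s
F = 493.2520 * 6.82312 / 1000
F = 3.366 kN


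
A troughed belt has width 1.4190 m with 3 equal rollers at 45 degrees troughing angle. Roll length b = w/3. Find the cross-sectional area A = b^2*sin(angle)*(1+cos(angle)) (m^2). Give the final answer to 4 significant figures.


b = 1.4190/3 = 0.473 m
A = 0.473^2 * sin(45 deg) * (1 + cos(45 deg))
A = 0.2701 m^2


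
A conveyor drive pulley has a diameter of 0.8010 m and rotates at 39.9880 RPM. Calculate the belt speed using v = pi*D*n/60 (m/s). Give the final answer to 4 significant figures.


v = pi * 0.8010 * 39.9880 / 60
v = 1.677 m/s


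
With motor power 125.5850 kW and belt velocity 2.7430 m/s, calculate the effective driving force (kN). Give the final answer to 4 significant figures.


Te = P / v = 125.5850 / 2.7430
Te = 45.78 kN


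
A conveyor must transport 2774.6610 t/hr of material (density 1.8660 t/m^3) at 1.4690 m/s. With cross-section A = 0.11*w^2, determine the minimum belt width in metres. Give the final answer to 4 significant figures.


A_req = 2774.6610 / (1.4690 * 1.8660 * 3600) = 0.281173 m^2
w = sqrt(0.281173 / 0.11)
w = 1.599 m


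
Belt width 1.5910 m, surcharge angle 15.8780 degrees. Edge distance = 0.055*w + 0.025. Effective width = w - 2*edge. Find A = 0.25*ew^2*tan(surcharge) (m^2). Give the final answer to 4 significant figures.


edge = 0.055*1.5910 + 0.025 = 0.112505 m
ew = 1.5910 - 2*0.112505 = 1.36599 m
A = 0.25 * 1.36599^2 * tan(15.8780 deg)
A = 0.1327 m^2


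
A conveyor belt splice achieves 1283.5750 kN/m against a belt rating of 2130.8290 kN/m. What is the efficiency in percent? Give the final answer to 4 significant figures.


Eff = 1283.5750 / 2130.8290 * 100
Eff = 60.24 %


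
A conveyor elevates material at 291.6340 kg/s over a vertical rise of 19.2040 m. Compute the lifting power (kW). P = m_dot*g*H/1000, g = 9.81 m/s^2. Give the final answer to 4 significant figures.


P = 291.6340 * 9.81 * 19.2040 / 1000
P = 54.94 kW


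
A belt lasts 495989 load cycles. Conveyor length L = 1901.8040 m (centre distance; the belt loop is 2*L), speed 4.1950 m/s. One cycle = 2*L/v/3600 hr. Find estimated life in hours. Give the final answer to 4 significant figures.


cycle_time = 2 * 1901.8040 / 4.1950 / 3600 = 0.251861 hr
life = 495989 * 0.251861 = 124900 hours


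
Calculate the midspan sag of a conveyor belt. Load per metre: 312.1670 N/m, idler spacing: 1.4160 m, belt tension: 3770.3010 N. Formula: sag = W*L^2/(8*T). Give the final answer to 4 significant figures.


sag = 312.1670 * 1.4160^2 / (8 * 3770.3010)
sag = 0.02075 m


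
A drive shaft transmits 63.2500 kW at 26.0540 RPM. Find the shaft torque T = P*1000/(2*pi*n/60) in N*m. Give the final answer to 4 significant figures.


omega = 2*pi*26.0540/60 = 2.72837 rad/s
T = 63.2500*1000 / 2.72837
T = 23180 N*m


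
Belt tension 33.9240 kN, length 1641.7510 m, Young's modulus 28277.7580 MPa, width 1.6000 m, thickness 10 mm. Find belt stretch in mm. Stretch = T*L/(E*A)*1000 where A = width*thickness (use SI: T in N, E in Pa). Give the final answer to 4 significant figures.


A = 1.6000 * 0.01 = 0.01600 m^2
Stretch = 33.9240*1000 * 1641.7510 / (28277.7580e6 * 0.01600) * 1000
Stretch = 123.1 mm


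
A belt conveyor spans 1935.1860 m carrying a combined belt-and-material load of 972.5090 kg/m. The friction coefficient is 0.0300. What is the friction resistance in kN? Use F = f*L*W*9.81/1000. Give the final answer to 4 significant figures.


F = 0.0300 * 1935.1860 * 972.5090 * 9.81 / 1000
F = 553.9 kN


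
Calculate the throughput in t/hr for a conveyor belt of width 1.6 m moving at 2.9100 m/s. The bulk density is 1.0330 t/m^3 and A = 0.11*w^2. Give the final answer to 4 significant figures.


A = 0.11 * 1.6^2 = 0.2816 m^2
C = 0.2816 * 2.9100 * 1.0330 * 3600
C = 3047 t/hr


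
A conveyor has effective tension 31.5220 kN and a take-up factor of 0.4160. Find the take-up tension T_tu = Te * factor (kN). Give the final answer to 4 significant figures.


T_tu = 31.5220 * 0.4160
T_tu = 13.11 kN


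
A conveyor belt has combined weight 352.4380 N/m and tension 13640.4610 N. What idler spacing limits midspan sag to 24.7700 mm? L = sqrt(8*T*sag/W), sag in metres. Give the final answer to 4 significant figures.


sag = 24.7700/1000 = 0.024770 m
L = sqrt(8 * 13640.4610 * 0.024770 / 352.4380)
L = 2.769 m


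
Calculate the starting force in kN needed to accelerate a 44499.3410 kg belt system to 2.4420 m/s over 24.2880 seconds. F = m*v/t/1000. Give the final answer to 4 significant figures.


F = 44499.3410 * 2.4420 / 24.2880 / 1000
F = 4.474 kN


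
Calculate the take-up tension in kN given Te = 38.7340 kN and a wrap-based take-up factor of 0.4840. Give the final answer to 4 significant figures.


T_tu = 38.7340 * 0.4840
T_tu = 18.75 kN


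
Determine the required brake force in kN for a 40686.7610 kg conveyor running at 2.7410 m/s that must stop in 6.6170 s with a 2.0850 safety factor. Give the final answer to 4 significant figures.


F = 40686.7610 * 2.7410 / 6.6170 * 2.0850 / 1000
F = 35.14 kN


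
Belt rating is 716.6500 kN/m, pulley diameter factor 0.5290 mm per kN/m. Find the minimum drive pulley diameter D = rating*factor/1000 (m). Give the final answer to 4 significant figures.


D = 716.6500 * 0.5290 / 1000
D = 0.3791 m


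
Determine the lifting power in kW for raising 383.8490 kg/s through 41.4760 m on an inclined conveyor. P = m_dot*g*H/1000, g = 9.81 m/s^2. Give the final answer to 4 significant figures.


P = 383.8490 * 9.81 * 41.4760 / 1000
P = 156.2 kW


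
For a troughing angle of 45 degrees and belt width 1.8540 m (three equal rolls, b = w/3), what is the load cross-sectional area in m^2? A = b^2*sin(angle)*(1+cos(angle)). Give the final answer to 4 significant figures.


b = 1.8540/3 = 0.618 m
A = 0.618^2 * sin(45 deg) * (1 + cos(45 deg))
A = 0.4610 m^2


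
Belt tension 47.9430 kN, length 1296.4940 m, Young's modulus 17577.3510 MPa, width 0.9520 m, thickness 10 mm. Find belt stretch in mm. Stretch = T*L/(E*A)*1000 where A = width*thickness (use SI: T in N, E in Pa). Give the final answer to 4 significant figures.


A = 0.9520 * 0.01 = 0.00952 m^2
Stretch = 47.9430*1000 * 1296.4940 / (17577.3510e6 * 0.00952) * 1000
Stretch = 371.5 mm


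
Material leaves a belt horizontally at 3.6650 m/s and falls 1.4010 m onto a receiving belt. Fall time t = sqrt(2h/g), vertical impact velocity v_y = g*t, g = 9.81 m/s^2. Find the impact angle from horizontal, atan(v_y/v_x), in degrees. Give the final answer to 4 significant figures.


t = sqrt(2*1.4010/9.81) = 0.534441 s
v_y = 9.81 * 0.534441 = 5.24287 m/s
angle = atan(5.24287 / 3.6650) = 55.04 deg


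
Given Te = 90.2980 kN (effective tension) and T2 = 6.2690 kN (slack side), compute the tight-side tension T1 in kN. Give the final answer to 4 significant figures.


T1 = Te + T2 = 90.2980 + 6.2690
T1 = 96.57 kN


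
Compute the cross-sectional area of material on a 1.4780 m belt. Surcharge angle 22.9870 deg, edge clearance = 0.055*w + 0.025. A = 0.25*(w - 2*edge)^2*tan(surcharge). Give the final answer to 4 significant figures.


edge = 0.055*1.4780 + 0.025 = 0.10629 m
ew = 1.4780 - 2*0.10629 = 1.26542 m
A = 0.25 * 1.26542^2 * tan(22.9870 deg)
A = 0.1698 m^2


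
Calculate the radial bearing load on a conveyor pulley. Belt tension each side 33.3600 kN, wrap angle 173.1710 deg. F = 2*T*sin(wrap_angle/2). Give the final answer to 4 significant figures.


F = 2 * 33.3600 * sin(173.1710/2 deg)
F = 66.60 kN


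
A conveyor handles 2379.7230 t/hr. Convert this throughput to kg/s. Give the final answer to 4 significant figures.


m_dot = 2379.7230 * 1000 / 3600
m_dot = 661.0 kg/s


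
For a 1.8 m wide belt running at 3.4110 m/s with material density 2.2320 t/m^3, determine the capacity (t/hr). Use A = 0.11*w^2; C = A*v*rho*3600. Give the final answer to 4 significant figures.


A = 0.11 * 1.8^2 = 0.3564 m^2
C = 0.3564 * 3.4110 * 2.2320 * 3600
C = 9768 t/hr


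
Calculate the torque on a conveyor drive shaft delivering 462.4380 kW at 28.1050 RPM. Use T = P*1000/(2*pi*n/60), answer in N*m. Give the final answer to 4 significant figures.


omega = 2*pi*28.1050/60 = 2.94315 rad/s
T = 462.4380*1000 / 2.94315
T = 157100 N*m


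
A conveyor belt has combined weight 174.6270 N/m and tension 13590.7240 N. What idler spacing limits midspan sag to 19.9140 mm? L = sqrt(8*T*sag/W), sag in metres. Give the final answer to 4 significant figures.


sag = 19.9140/1000 = 0.019914 m
L = sqrt(8 * 13590.7240 * 0.019914 / 174.6270)
L = 3.521 m


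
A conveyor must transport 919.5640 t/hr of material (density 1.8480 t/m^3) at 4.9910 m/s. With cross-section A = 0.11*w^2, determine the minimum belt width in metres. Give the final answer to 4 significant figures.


A_req = 919.5640 / (4.9910 * 1.8480 * 3600) = 0.0276943 m^2
w = sqrt(0.0276943 / 0.11)
w = 0.5018 m


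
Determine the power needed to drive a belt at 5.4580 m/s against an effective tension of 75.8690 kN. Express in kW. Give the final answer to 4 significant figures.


P = Te * v = 75.8690 * 5.4580
P = 414.1 kW


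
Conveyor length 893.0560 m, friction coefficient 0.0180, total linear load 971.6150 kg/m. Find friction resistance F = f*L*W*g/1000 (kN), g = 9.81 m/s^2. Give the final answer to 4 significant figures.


F = 0.0180 * 893.0560 * 971.6150 * 9.81 / 1000
F = 153.2 kN


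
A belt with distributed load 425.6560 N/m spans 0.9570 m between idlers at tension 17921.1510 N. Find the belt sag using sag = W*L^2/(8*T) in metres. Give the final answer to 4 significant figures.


sag = 425.6560 * 0.9570^2 / (8 * 17921.1510)
sag = 0.002719 m


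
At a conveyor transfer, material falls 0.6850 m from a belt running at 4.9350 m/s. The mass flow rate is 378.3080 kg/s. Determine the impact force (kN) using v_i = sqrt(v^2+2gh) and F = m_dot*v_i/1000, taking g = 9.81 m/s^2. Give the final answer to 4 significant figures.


v_i = sqrt(4.9350^2 + 2*9.81*0.6850) = 6.14768 m/s
F = 378.3080 * 6.14768 / 1000
F = 2.326 kN


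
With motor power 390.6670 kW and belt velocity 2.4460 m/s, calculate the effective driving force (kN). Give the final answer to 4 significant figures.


Te = P / v = 390.6670 / 2.4460
Te = 159.7 kN


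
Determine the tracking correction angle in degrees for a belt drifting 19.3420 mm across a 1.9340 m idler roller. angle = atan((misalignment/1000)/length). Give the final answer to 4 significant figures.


misalign_m = 19.3420 / 1000 = 0.019342 m
angle = atan(0.019342 / 1.9340)
angle = 0.5730 deg


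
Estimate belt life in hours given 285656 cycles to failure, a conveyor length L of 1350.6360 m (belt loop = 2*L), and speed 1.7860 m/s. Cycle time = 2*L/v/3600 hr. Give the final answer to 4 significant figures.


cycle_time = 2 * 1350.6360 / 1.7860 / 3600 = 0.420131 hr
life = 285656 * 0.420131 = 120000 hours


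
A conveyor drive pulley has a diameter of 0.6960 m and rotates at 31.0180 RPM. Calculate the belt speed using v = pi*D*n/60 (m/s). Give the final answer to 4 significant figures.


v = pi * 0.6960 * 31.0180 / 60
v = 1.130 m/s


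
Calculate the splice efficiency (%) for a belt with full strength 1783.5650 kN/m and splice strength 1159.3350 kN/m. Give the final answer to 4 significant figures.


Eff = 1159.3350 / 1783.5650 * 100
Eff = 65.00 %


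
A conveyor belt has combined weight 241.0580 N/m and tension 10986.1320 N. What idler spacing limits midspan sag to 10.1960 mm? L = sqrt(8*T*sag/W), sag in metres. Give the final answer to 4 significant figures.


sag = 10.1960/1000 = 0.010196 m
L = sqrt(8 * 10986.1320 * 0.010196 / 241.0580)
L = 1.928 m


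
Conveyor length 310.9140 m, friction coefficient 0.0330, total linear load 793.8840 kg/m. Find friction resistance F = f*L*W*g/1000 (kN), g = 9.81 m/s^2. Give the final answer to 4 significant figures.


F = 0.0330 * 310.9140 * 793.8840 * 9.81 / 1000
F = 79.91 kN


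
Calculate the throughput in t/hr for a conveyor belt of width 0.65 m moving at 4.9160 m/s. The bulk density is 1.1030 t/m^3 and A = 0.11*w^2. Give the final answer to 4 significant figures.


A = 0.11 * 0.65^2 = 0.046475 m^2
C = 0.046475 * 4.9160 * 1.1030 * 3600
C = 907.2 t/hr


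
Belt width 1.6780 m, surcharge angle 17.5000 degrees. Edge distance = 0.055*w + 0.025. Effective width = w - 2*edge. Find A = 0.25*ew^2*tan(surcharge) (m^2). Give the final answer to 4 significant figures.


edge = 0.055*1.6780 + 0.025 = 0.11729 m
ew = 1.6780 - 2*0.11729 = 1.44342 m
A = 0.25 * 1.44342^2 * tan(17.5000 deg)
A = 0.1642 m^2


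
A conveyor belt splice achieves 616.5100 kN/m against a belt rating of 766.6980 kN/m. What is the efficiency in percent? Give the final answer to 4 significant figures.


Eff = 616.5100 / 766.6980 * 100
Eff = 80.41 %


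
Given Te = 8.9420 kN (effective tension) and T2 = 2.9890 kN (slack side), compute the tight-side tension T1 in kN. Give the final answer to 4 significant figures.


T1 = Te + T2 = 8.9420 + 2.9890
T1 = 11.93 kN


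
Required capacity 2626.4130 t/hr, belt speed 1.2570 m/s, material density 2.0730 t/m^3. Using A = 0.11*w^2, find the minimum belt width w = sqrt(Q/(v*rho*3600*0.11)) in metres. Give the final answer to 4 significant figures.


A_req = 2626.4130 / (1.2570 * 2.0730 * 3600) = 0.279979 m^2
w = sqrt(0.279979 / 0.11)
w = 1.595 m


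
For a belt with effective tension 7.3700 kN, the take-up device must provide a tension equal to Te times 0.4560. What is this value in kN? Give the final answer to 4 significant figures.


T_tu = 7.3700 * 0.4560
T_tu = 3.361 kN


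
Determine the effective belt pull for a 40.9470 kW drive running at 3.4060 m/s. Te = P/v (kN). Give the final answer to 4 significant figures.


Te = P / v = 40.9470 / 3.4060
Te = 12.02 kN


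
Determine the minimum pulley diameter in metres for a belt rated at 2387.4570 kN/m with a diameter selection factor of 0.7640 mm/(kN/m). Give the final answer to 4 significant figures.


D = 2387.4570 * 0.7640 / 1000
D = 1.824 m


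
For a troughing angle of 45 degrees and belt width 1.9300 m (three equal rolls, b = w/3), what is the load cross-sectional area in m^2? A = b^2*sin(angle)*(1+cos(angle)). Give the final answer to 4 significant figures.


b = 1.9300/3 = 0.643333 m
A = 0.643333^2 * sin(45 deg) * (1 + cos(45 deg))
A = 0.4996 m^2


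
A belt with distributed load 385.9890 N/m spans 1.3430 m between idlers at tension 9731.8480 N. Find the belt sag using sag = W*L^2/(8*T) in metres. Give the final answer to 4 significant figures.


sag = 385.9890 * 1.3430^2 / (8 * 9731.8480)
sag = 0.008942 m


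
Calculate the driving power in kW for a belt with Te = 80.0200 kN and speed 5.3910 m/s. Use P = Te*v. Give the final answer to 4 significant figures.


P = Te * v = 80.0200 * 5.3910
P = 431.4 kW


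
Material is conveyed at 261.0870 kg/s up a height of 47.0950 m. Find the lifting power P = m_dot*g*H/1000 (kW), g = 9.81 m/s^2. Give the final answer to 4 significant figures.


P = 261.0870 * 9.81 * 47.0950 / 1000
P = 120.6 kW


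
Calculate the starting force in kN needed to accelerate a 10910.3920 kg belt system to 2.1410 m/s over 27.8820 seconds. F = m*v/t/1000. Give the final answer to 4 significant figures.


F = 10910.3920 * 2.1410 / 27.8820 / 1000
F = 0.8378 kN


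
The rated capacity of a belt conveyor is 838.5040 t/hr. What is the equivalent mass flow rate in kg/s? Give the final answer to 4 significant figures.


m_dot = 838.5040 * 1000 / 3600
m_dot = 232.9 kg/s


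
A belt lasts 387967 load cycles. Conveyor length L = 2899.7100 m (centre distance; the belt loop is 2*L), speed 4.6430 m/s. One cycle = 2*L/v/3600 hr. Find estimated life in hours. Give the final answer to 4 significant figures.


cycle_time = 2 * 2899.7100 / 4.6430 / 3600 = 0.346963 hr
life = 387967 * 0.346963 = 134600 hours


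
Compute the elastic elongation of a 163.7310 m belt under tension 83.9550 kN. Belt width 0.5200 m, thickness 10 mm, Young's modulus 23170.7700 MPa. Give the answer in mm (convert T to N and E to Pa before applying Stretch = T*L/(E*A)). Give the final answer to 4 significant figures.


A = 0.5200 * 0.01 = 0.00520 m^2
Stretch = 83.9550*1000 * 163.7310 / (23170.7700e6 * 0.00520) * 1000
Stretch = 114.1 mm


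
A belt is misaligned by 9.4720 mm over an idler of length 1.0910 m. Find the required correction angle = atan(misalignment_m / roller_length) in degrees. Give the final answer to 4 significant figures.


misalign_m = 9.4720 / 1000 = 0.009472 m
angle = atan(0.009472 / 1.0910)
angle = 0.4974 deg


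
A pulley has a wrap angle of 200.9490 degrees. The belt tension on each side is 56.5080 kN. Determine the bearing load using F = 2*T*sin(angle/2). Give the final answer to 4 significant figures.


F = 2 * 56.5080 * sin(200.9490/2 deg)
F = 111.1 kN


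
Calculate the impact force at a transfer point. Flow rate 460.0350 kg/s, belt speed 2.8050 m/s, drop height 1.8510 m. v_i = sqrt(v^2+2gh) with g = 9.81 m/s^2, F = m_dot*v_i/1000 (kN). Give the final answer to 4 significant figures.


v_i = sqrt(2.8050^2 + 2*9.81*1.8510) = 6.64715 m/s
F = 460.0350 * 6.64715 / 1000
F = 3.058 kN


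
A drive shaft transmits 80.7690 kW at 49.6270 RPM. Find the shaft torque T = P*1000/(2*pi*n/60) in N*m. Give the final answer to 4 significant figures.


omega = 2*pi*49.6270/60 = 5.19693 rad/s
T = 80.7690*1000 / 5.19693
T = 15540 N*m


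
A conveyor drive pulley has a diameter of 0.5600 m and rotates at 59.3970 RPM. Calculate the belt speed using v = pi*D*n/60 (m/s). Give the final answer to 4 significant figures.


v = pi * 0.5600 * 59.3970 / 60
v = 1.742 m/s


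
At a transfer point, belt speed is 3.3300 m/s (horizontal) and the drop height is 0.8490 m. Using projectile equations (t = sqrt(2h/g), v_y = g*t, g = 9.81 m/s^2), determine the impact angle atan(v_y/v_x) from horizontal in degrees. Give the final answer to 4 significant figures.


t = sqrt(2*0.8490/9.81) = 0.416039 s
v_y = 9.81 * 0.416039 = 4.08134 m/s
angle = atan(4.08134 / 3.3300) = 50.79 deg


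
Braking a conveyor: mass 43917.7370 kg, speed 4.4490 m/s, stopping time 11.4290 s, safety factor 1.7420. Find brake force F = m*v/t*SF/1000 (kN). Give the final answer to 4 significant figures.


F = 43917.7370 * 4.4490 / 11.4290 * 1.7420 / 1000
F = 29.78 kN


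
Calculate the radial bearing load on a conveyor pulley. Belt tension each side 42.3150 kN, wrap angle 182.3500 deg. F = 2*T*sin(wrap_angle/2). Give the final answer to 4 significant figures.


F = 2 * 42.3150 * sin(182.3500/2 deg)
F = 84.61 kN


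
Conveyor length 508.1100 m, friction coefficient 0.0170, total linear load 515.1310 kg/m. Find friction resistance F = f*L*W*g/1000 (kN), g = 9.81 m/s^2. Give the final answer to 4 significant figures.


F = 0.0170 * 508.1100 * 515.1310 * 9.81 / 1000
F = 43.65 kN


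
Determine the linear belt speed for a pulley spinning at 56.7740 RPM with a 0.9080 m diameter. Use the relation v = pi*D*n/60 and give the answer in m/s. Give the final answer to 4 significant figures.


v = pi * 0.9080 * 56.7740 / 60
v = 2.699 m/s


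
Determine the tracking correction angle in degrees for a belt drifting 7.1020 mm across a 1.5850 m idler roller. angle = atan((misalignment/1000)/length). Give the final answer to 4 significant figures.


misalign_m = 7.1020 / 1000 = 0.007102 m
angle = atan(0.007102 / 1.5850)
angle = 0.2567 deg


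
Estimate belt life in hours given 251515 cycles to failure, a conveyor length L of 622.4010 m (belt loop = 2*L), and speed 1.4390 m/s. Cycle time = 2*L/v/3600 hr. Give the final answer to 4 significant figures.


cycle_time = 2 * 622.4010 / 1.4390 / 3600 = 0.240291 hr
life = 251515 * 0.240291 = 60440 hours


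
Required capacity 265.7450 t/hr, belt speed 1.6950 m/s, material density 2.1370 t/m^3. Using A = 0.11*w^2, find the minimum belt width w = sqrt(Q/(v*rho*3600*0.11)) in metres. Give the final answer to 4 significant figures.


A_req = 265.7450 / (1.6950 * 2.1370 * 3600) = 0.0203793 m^2
w = sqrt(0.0203793 / 0.11)
w = 0.4304 m


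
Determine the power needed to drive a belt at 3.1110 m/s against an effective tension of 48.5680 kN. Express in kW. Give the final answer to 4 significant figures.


P = Te * v = 48.5680 * 3.1110
P = 151.1 kW


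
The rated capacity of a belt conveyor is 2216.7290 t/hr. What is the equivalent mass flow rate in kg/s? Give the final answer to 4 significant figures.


m_dot = 2216.7290 * 1000 / 3600
m_dot = 615.8 kg/s


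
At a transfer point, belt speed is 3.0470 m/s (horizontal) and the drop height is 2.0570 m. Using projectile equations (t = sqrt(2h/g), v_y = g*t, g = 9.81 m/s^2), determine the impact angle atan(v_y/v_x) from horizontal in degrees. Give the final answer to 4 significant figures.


t = sqrt(2*2.0570/9.81) = 0.647586 s
v_y = 9.81 * 0.647586 = 6.35282 m/s
angle = atan(6.35282 / 3.0470) = 64.38 deg


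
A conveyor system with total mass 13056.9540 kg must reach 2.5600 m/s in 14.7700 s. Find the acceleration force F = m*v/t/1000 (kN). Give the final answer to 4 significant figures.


F = 13056.9540 * 2.5600 / 14.7700 / 1000
F = 2.263 kN


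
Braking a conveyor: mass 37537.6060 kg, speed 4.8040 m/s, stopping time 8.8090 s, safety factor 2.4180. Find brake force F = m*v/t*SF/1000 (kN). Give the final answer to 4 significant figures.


F = 37537.6060 * 4.8040 / 8.8090 * 2.4180 / 1000
F = 49.50 kN


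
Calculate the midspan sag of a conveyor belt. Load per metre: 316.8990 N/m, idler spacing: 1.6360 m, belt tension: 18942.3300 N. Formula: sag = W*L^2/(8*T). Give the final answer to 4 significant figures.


sag = 316.8990 * 1.6360^2 / (8 * 18942.3300)
sag = 0.005597 m


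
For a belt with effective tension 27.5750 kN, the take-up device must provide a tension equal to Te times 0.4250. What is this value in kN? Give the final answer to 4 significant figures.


T_tu = 27.5750 * 0.4250
T_tu = 11.72 kN


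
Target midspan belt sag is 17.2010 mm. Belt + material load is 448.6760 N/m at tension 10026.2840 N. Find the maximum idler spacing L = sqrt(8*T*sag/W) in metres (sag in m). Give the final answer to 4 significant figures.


sag = 17.2010/1000 = 0.017201 m
L = sqrt(8 * 10026.2840 * 0.017201 / 448.6760)
L = 1.754 m


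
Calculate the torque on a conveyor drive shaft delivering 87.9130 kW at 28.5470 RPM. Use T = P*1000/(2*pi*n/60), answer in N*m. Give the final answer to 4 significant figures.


omega = 2*pi*28.5470/60 = 2.98943 rad/s
T = 87.9130*1000 / 2.98943
T = 29410 N*m


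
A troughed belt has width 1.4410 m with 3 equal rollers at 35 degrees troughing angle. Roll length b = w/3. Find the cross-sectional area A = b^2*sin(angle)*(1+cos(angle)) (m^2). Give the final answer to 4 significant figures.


b = 1.4410/3 = 0.480333 m
A = 0.480333^2 * sin(35 deg) * (1 + cos(35 deg))
A = 0.2407 m^2


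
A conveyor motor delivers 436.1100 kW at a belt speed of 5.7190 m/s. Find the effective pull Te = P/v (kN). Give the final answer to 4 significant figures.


Te = P / v = 436.1100 / 5.7190
Te = 76.26 kN


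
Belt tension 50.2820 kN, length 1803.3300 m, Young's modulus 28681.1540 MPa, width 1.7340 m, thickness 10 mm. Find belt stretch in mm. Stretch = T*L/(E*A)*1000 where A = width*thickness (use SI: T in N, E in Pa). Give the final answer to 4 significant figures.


A = 1.7340 * 0.01 = 0.01734 m^2
Stretch = 50.2820*1000 * 1803.3300 / (28681.1540e6 * 0.01734) * 1000
Stretch = 182.3 mm


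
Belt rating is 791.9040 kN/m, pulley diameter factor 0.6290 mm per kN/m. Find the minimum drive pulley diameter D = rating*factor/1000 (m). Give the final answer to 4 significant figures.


D = 791.9040 * 0.6290 / 1000
D = 0.4981 m


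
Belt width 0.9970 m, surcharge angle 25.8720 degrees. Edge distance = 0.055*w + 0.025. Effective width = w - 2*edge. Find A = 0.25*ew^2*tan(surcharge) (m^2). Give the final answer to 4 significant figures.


edge = 0.055*0.9970 + 0.025 = 0.079835 m
ew = 0.9970 - 2*0.079835 = 0.83733 m
A = 0.25 * 0.83733^2 * tan(25.8720 deg)
A = 0.08501 m^2


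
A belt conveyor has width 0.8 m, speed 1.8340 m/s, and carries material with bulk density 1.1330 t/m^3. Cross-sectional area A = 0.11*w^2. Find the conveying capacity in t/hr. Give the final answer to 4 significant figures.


A = 0.11 * 0.8^2 = 0.0704 m^2
C = 0.0704 * 1.8340 * 1.1330 * 3600
C = 526.6 t/hr


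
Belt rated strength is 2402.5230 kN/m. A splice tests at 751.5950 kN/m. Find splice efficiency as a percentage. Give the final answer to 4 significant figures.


Eff = 751.5950 / 2402.5230 * 100
Eff = 31.28 %


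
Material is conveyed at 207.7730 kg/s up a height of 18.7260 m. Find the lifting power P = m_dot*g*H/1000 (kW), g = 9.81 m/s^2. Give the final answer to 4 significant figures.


P = 207.7730 * 9.81 * 18.7260 / 1000
P = 38.17 kW


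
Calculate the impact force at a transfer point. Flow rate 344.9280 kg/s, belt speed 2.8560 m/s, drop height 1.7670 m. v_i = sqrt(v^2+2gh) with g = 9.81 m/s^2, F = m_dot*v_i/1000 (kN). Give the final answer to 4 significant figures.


v_i = sqrt(2.8560^2 + 2*9.81*1.7670) = 6.5441 m/s
F = 344.9280 * 6.5441 / 1000
F = 2.257 kN


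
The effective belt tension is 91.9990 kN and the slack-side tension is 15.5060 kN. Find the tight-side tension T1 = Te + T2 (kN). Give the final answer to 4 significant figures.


T1 = Te + T2 = 91.9990 + 15.5060
T1 = 107.5 kN


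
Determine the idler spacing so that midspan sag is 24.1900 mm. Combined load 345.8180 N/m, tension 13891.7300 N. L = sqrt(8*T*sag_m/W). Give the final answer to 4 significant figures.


sag = 24.1900/1000 = 0.024190 m
L = sqrt(8 * 13891.7300 * 0.024190 / 345.8180)
L = 2.788 m


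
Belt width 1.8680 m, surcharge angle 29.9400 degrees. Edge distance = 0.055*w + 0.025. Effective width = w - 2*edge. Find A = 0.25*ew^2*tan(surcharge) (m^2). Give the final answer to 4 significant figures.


edge = 0.055*1.8680 + 0.025 = 0.12774 m
ew = 1.8680 - 2*0.12774 = 1.61252 m
A = 0.25 * 1.61252^2 * tan(29.9400 deg)
A = 0.3744 m^2


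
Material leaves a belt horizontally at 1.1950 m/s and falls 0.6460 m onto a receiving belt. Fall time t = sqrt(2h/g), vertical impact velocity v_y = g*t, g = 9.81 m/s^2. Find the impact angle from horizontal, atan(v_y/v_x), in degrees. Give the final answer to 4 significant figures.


t = sqrt(2*0.6460/9.81) = 0.362908 s
v_y = 9.81 * 0.362908 = 3.56013 m/s
angle = atan(3.56013 / 1.1950) = 71.45 deg


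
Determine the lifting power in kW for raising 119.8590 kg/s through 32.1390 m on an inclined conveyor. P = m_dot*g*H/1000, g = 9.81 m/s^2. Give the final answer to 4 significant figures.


P = 119.8590 * 9.81 * 32.1390 / 1000
P = 37.79 kW


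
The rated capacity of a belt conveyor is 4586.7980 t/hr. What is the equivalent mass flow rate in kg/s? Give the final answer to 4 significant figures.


m_dot = 4586.7980 * 1000 / 3600
m_dot = 1274 kg/s


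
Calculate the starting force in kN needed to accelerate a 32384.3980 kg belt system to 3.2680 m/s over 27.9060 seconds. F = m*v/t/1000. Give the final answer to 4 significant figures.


F = 32384.3980 * 3.2680 / 27.9060 / 1000
F = 3.792 kN


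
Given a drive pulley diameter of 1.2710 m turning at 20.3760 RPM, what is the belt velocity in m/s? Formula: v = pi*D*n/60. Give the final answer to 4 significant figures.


v = pi * 1.2710 * 20.3760 / 60
v = 1.356 m/s


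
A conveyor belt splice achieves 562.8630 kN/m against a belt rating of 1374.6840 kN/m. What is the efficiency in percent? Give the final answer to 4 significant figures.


Eff = 562.8630 / 1374.6840 * 100
Eff = 40.94 %


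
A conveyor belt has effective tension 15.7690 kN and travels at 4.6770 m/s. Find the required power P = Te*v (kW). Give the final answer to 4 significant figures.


P = Te * v = 15.7690 * 4.6770
P = 73.75 kW


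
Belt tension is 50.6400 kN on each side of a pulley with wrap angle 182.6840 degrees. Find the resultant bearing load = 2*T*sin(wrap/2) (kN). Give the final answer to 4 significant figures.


F = 2 * 50.6400 * sin(182.6840/2 deg)
F = 101.3 kN


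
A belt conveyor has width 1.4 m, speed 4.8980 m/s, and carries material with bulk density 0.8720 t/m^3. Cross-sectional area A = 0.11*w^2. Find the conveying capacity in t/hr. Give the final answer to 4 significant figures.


A = 0.11 * 1.4^2 = 0.2156 m^2
C = 0.2156 * 4.8980 * 0.8720 * 3600
C = 3315 t/hr
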